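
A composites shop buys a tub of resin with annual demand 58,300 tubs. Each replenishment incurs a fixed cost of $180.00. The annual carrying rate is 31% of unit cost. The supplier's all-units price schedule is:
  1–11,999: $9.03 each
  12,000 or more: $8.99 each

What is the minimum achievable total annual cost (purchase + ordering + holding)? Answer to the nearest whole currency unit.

TC* ≈ $534,114

Holding cost per unit per year at price C is H = 0.31·C.
For each price level, check whether its EOQ is feasible; otherwise the best quantity at that price is the breakpoint.
EOQ at $9.03 = 2738.2 (feasible in tier 1): TC = 58,300×$9.03 + (58,300/2738.2)×180 + (2738.2/2)×0.31×$9.03 = $534,113.97.
EOQ at $8.99 = 2744.3 < 12000, so use break Q=12000: TC = 58,300×$8.99 + (58,300/12000.0)×180 + (12000.0/2)×0.31×$8.99 = $541,712.90.
Lowest total cost among the candidates is at Q = 2738.2.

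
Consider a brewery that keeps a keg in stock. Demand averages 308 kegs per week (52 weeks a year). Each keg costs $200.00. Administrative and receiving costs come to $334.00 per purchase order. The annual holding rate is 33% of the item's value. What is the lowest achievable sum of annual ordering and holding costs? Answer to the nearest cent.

TC* ≈ $26,572.79

Annual demand D = 308 × 52 = 16,016.
Holding cost H = 0.33 × $200.00 = $66.0000 per unit per year.
The optimal lot size = √(2DS/H) = √(2 × 16,016 × 334 / 66) ≈ 402.62.
At Q*, ordering cost (D/Q*)S equals holding cost (Q*/2)H, each = √(DSH/2).
Minimum total = √(2DSH) = √(2 × 16,016 × 334 × 66) ≈ 26572.795.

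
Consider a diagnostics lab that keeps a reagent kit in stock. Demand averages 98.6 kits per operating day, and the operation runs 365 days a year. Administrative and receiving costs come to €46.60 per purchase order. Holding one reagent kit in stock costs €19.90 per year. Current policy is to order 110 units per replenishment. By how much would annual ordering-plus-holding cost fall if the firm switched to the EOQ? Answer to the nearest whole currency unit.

Extra cost ≈ €8,171 per year

Annual demand D = 98.6 × 365 = 35,989.
EOQ = √(2DS/H) = √(2 × 35,989 × 46.6 / 19.9) ≈ 410.55.
Cost at Q* = (D/Q*)S + (Q*/2)H = √(2DSH) ≈ €8,169.95.
Cost at Q = 110: (35,989/110)×46.6 + (110/2)×19.9 = €15,246.25 + €1,094.50 = €16,340.75.
Excess = €16,340.75 − €8,169.95 = €8,170.80.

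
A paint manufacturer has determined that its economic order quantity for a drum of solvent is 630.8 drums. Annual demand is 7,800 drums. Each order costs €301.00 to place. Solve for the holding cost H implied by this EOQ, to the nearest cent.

Invert the EOQ relation Q*² = 2DS/H.
From Q* = √(2DS/H): H = 2DS / Q*² = 2 × 7,800 × 301 / 630.8² = 11.8007.

H ≈ €11.80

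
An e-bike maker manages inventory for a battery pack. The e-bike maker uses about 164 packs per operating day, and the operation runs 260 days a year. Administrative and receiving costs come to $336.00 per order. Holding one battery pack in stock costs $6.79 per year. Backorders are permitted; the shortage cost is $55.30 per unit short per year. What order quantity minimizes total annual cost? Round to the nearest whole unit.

Q* ≈ 2,177 packs

Annual demand D = 164 × 260 = 42,640.
With planned backorders, Q* = √(2DS/H) · √((H+B)/B).
√(2DS/H) = √(2 × 42,640 × 336 / 6.79) = 2054.274.
√((H+B)/B) = √((6.79+55.3)/55.3) = 1.0596.
Q* ≈ 2176.740.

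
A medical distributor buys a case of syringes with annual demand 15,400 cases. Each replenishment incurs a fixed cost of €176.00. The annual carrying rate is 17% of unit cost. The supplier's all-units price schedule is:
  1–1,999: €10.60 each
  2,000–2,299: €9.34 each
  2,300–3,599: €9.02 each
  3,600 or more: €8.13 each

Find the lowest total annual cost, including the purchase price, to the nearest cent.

TC* ≈ €128,442.67

Holding cost per unit per year at price C is H = 0.17·C.
For each price level, check whether its EOQ is feasible; otherwise the best quantity at that price is the breakpoint.
EOQ at €10.60 = 1734.4 (feasible in tier 1): TC = 15,400×€10.60 + (15,400/1734.4)×176 + (1734.4/2)×0.17×€10.60 = €166,365.43.
EOQ at €9.34 = 1847.7 < 2000, so use break Q=2000: TC = 15,400×€9.34 + (15,400/2000.0)×176 + (2000.0/2)×0.17×€9.34 = €146,779.00.
EOQ at €9.02 = 1880.2 < 2300, so use break Q=2300: TC = 15,400×€9.02 + (15,400/2300.0)×176 + (2300.0/2)×0.17×€9.02 = €141,849.84.
EOQ at €8.13 = 1980.4 < 3600, so use break Q=3600: TC = 15,400×€8.13 + (15,400/3600.0)×176 + (3600.0/2)×0.17×€8.13 = €128,442.67.
Lowest total cost among the candidates is at Q = 3600.0.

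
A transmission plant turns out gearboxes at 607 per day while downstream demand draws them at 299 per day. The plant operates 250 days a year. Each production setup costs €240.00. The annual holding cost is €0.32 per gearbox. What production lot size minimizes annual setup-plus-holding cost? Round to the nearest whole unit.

Annual demand D = 299 × 250 = 74,750.
Production build-up factor (1 − d/p) = 1 − 299/607 = 0.5074.
Q* = √(2DS / (H(1 − d/p))) = √(2 × 74,750 × 240 / (0.32 × 0.5074)).
= √(35,880,000 / 0.1624) ≈ 14865.181.

Q* ≈ 14,865 gearboxes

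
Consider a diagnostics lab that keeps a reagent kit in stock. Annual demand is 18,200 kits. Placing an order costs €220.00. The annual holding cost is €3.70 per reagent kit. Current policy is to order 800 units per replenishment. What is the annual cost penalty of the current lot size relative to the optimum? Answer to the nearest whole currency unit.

Extra cost ≈ €1,042 per year

EOQ = √(2DS/H) = √(2 × 18,200 × 220 / 3.7) ≈ 1471.16.
Cost at Q* = (D/Q*)S + (Q*/2)H = √(2DSH) ≈ €5,443.31.
Cost at Q = 800: (18,200/800)×220 + (800/2)×3.7 = €5,005.00 + €1,480.00 = €6,485.00.
Excess = €6,485.00 − €5,443.31 = €1,041.69.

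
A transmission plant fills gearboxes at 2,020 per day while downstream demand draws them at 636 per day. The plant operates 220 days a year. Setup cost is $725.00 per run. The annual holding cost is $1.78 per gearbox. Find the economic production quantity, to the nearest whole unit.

Q* ≈ 12,898 gearboxes

Annual demand D = 636 × 220 = 139,920.
Production build-up factor (1 − d/p) = 1 − 636/2,020 = 0.6851.
Q* = √(2DS / (H(1 − d/p))) = √(2 × 139,920 × 725 / (1.78 × 0.6851)).
= √(202,884,000 / 1.2196) ≈ 12897.975.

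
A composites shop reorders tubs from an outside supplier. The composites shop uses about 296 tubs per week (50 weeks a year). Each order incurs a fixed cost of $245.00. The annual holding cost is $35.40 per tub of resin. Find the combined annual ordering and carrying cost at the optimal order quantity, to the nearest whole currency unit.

Annual demand D = 296 × 50 = 14,800.
Q* = √(2DS/H) = √(2 × 14,800 × 245 / 35.4) ≈ 452.61.
At Q*, ordering cost (D/Q*)S equals holding cost (Q*/2)H, each = √(DSH/2).
Minimum total = √(2DSH) = √(2 × 14,800 × 245 × 35.4) ≈ 16022.509.

TC* ≈ $16,023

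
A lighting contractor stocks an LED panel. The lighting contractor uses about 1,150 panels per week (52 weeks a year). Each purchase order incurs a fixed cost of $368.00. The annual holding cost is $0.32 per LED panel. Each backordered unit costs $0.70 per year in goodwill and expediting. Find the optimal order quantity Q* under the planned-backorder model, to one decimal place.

Annual demand D = 1,150 × 52 = 59,800.
With planned backorders, Q* = √(2DS/H) · √((H+B)/B).
√(2DS/H) = √(2 × 59,800 × 368 / 0.32) = 11727.745.
√((H+B)/B) = √((0.32+0.7)/0.7) = 1.2071.
Q* ≈ 14156.816.

Q* ≈ 14,156.8 panels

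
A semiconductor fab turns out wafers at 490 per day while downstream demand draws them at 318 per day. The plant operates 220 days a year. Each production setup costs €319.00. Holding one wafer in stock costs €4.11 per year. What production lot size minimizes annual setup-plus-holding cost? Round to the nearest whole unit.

Annual demand D = 318 × 220 = 69,960.
Production build-up factor (1 − d/p) = 1 − 318/490 = 0.3510.
Q* = √(2DS / (H(1 − d/p))) = √(2 × 69,960 × 319 / (4.11 × 0.3510)).
= √(44,634,480 / 1.4427) ≈ 5562.220.

Q* ≈ 5,562 wafers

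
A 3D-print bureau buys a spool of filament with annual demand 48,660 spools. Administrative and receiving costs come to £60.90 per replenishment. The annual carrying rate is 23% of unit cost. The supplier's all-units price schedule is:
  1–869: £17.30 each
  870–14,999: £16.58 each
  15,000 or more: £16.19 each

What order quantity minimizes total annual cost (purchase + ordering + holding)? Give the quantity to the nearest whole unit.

Holding cost per unit per year at price C is H = 0.23·C.
For each price level, check whether its EOQ is feasible; otherwise the best quantity at that price is the breakpoint.
Tier 1 (£17.30): EOQ = 1220.5 exceeds tier's upper bound 869, so this tier is dominated.
EOQ at £16.58 = 1246.7 (feasible in tier 2): TC = 48,660×£16.58 + (48,660/1246.7)×60.9 + (1246.7/2)×0.23×£16.58 = £811,536.87.
EOQ at £16.19 = 1261.6 < 15000, so use break Q=15000: TC = 48,660×£16.19 + (48,660/15000.0)×60.9 + (15000.0/2)×0.23×£16.19 = £815,930.71.
Lowest total cost is £811,536.87 at Q = 1246.7.

Q* ≈ 1,247 spools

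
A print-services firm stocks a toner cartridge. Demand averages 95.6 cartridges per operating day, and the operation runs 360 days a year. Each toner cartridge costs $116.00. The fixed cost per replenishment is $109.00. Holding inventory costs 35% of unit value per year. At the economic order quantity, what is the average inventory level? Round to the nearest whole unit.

Annual demand D = 95.6 × 360 = 34,416.
Holding cost H = 0.35 × $116.00 = $40.6000 per unit per year.
Q* = √(2DS/H) = √(2 × 34,416 × 109 / 40.6) ≈ 429.88.
Average inventory = Q*/2 ≈ 429.88 / 2 = 214.939.

Average inventory ≈ 215 cartridges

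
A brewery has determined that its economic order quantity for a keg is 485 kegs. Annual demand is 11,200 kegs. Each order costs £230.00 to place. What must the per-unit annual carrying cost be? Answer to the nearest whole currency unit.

H ≈ £22

The basic EOQ model gives Q* = √(2DS/H); rearrange for the unknown.
From Q* = √(2DS/H): H = 2DS / Q*² = 2 × 11,200 × 230 / 485² = 21.9024.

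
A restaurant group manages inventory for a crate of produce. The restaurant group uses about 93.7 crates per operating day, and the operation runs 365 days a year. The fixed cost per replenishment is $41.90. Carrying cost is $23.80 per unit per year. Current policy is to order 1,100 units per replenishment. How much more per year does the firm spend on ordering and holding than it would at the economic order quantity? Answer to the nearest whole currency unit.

Extra cost ≈ $6,134 per year

Annual demand D = 93.7 × 365 = 34,200.5.
EOQ = √(2DS/H) = √(2 × 34,200.5 × 41.9 / 23.8) ≈ 347.02.
Cost at Q* = (D/Q*)S + (Q*/2)H = √(2DSH) ≈ $8,258.99.
Cost at Q = 1,100: (34,200.5/1,100)×41.9 + (1,100/2)×23.8 = $1,302.73 + $13,090.00 = $14,392.73.
Excess = $14,392.73 − $8,258.99 = $6,133.74.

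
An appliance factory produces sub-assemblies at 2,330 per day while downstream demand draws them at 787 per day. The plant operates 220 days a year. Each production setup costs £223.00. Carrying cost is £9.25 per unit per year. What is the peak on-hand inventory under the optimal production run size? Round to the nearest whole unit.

Annual demand D = 787 × 220 = 173,140.
Production build-up factor (1 − d/p) = 1 − 787/2,330 = 0.6622.
Q* = √(2DS / (H(1 − d/p))) = √(2 × 173,140 × 223 / (9.25 × 0.6622)).
= √(77,220,440 / 6.1256) ≈ 3550.506.
Maximum inventory = Q*(1 − d/p) = 3550.506 × 0.6622 ≈ 2351.258.

I_max ≈ 2,351 sub-assemblies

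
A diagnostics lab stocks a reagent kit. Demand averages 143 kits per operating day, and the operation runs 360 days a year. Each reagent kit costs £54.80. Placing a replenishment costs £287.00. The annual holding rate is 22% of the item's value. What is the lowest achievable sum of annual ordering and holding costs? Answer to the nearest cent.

Annual demand D = 143 × 360 = 51,480.
Holding cost H = 0.22 × £54.80 = £12.0560 per unit per year.
EOQ = √(2DS/H) = √(2 × 51,480 × 287 / 12.056) ≈ 1565.57.
At Q*, ordering cost (D/Q*)S equals holding cost (Q*/2)H, each = √(DSH/2).
Minimum total = √(2DSH) = √(2 × 51,480 × 287 × 12.056) ≈ 18874.560.

TC* ≈ £18,874.56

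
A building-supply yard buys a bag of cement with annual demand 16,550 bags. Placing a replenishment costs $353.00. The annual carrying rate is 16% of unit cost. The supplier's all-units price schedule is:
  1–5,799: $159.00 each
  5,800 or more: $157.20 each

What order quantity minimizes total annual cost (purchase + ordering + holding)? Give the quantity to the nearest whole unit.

Q* ≈ 678 bags

Holding cost per unit per year at price C is H = 0.16·C.
Candidates are each tier's EOQ (if it falls in that tier) and each price-break quantity.
EOQ at $159.00 = 677.7 (feasible in tier 1): TC = 16,550×$159.00 + (16,550/677.7)×353 + (677.7/2)×0.16×$159.00 = $2,648,690.90.
EOQ at $157.20 = 681.6 < 5800, so use break Q=5800: TC = 16,550×$157.20 + (16,550/5800.0)×353 + (5800.0/2)×0.16×$157.20 = $2,675,608.07.
Lowest total cost is $2,648,690.90 at Q = 677.7.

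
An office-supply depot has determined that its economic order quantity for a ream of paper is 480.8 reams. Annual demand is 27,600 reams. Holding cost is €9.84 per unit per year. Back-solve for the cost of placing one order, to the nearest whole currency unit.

S ≈ €41

The basic EOQ model gives Q* = √(2DS/H); rearrange for the unknown.
From Q* = √(2DS/H): S = Q*²H / (2D) = 480.8² × 9.84 / (2 × 27,600) = 41.2083.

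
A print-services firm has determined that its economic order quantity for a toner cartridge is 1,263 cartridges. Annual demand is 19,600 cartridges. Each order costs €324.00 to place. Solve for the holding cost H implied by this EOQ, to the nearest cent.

H ≈ €7.96

The basic EOQ model gives Q* = √(2DS/H); rearrange for the unknown.
From Q* = √(2DS/H): H = 2DS / Q*² = 2 × 19,600 × 324 / 1,263² = 7.9620.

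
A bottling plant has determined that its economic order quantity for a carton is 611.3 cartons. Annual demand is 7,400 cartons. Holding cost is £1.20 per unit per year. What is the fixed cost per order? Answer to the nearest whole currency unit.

S ≈ £30

The basic EOQ model gives Q* = √(2DS/H); rearrange for the unknown.
From Q* = √(2DS/H): S = Q*²H / (2D) = 611.3² × 1.2 / (2 × 7,400) = 30.2990.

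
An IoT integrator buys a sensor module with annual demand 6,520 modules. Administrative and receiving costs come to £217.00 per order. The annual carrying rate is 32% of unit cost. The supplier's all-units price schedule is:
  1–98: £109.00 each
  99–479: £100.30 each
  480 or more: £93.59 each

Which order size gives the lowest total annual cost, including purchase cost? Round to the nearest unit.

Holding cost per unit per year at price C is H = 0.32·C.
Candidates are each tier's EOQ (if it falls in that tier) and each price-break quantity.
Tier 1 (£109.00): EOQ = 284.8 exceeds tier's upper bound 98, so this tier is dominated.
EOQ at £100.30 = 296.9 (feasible in tier 2): TC = 6,520×£100.30 + (6,520/296.9)×217 + (296.9/2)×0.32×£100.30 = £663,486.03.
EOQ at £93.59 = 307.4 < 480, so use break Q=480: TC = 6,520×£93.59 + (6,520/480.0)×217 + (480.0/2)×0.32×£93.59 = £620,342.10.
Lowest total cost is £620,342.10 at Q = 480.0.

Q* ≈ 480 modules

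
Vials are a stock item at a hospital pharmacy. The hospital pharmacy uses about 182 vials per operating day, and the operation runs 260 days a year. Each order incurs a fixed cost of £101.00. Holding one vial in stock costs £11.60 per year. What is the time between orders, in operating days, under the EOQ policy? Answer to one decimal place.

T ≈ 5.0 days

Annual demand D = 182 × 260 = 47,320.
Q* = √(2DS/H) = √(2 × 47,320 × 101 / 11.6) ≈ 907.76.
Cycle time = Q*/D × 260 = 907.76 / 47,320 × 260 ≈ 4.988 days.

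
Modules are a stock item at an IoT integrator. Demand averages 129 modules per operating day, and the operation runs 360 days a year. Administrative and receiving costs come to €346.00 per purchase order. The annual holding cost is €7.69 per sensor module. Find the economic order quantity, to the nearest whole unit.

Q* ≈ 2,044 modules

Annual demand D = 129 × 360 = 46,440.
EOQ = √(2DS / H) = √(2 × 46,440 × 346 / 7.69).
= √(32,136,480 / 7.69) = √4,178,996.0988 ≈ 2044.259.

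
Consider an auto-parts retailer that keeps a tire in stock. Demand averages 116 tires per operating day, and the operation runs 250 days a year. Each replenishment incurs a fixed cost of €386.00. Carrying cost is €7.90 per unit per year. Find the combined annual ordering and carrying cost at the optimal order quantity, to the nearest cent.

TC* ≈ €13,299.07

Annual demand D = 116 × 250 = 29,000.
EOQ = √(2DS/H) = √(2 × 29,000 × 386 / 7.9) ≈ 1683.43.
At Q*, ordering cost (D/Q*)S equals holding cost (Q*/2)H, each = √(DSH/2).
Minimum total = √(2DSH) = √(2 × 29,000 × 386 × 7.9) ≈ 13299.068.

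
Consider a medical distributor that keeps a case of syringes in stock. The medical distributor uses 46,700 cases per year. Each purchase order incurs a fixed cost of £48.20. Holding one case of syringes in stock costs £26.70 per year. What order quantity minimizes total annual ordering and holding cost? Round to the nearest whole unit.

EOQ = √(2DS / H) = √(2 × 46,700 × 48.2 / 26.7).
= √(4,501,880 / 26.7) = √168,609.7378 ≈ 410.621.

Q* ≈ 411 cases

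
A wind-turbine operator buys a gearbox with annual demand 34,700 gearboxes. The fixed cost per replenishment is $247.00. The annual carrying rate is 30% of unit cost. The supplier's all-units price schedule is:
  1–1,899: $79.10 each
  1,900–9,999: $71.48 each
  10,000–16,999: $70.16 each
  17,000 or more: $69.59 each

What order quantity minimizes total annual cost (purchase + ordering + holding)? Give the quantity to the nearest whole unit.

Q* ≈ 1,900 gearboxes

Holding cost per unit per year at price C is H = 0.30·C.
For each price level, check whether its EOQ is feasible; otherwise the best quantity at that price is the breakpoint.
EOQ at $79.10 = 849.9 (feasible in tier 1): TC = 34,700×$79.10 + (34,700/849.9)×247 + (849.9/2)×0.30×$79.10 = $2,764,938.66.
EOQ at $71.48 = 894.1 < 1900, so use break Q=1900: TC = 34,700×$71.48 + (34,700/1900.0)×247 + (1900.0/2)×0.30×$71.48 = $2,505,238.80.
EOQ at $70.16 = 902.4 < 10000, so use break Q=10000: TC = 34,700×$70.16 + (34,700/10000.0)×247 + (10000.0/2)×0.30×$70.16 = $2,540,649.09.
EOQ at $69.59 = 906.1 < 17000, so use break Q=17000: TC = 34,700×$69.59 + (34,700/17000.0)×247 + (17000.0/2)×0.30×$69.59 = $2,592,731.67.
Lowest total cost is $2,505,238.80 at Q = 1900.0.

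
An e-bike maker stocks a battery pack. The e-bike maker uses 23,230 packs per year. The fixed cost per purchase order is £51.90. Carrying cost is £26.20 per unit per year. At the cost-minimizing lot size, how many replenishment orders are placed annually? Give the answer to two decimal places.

Q* = √(2DS/H) = √(2 × 23,230 × 51.9 / 26.2) ≈ 303.37.
Orders per year = D / Q* = 23,230 / 303.37 ≈ 76.573.

N ≈ 76.57 orders per year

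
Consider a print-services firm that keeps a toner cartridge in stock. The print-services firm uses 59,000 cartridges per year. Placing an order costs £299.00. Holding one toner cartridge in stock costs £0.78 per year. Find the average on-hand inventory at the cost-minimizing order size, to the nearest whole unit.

Average inventory ≈ 3,363 cartridges

The optimal lot size = √(2DS/H) = √(2 × 59,000 × 299 / 0.78) ≈ 6725.57.
Average inventory = Q*/2 ≈ 6725.57 / 2 = 3362.787.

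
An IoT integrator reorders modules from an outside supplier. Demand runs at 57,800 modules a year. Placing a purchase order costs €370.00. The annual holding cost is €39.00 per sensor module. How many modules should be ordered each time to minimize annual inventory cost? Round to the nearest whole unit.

Q* ≈ 1,047 modules

EOQ = √(2DS / H) = √(2 × 57,800 × 370 / 39).
= √(42,772,000 / 39) = √1,096,717.9487 ≈ 1047.243.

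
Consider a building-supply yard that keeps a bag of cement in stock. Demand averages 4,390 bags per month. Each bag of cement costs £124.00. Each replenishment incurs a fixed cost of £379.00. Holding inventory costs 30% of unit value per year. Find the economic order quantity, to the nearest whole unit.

Q* ≈ 1,036 bags

Annual demand D = 4,390 × 12 = 52,680.
Holding cost H = 0.30 × £124.00 = £37.2000 per unit per year.
EOQ = √(2DS / H) = √(2 × 52,680 × 379 / 37.2).
= √(39,931,440 / 37.2) = √1,073,425.8065 ≈ 1036.063.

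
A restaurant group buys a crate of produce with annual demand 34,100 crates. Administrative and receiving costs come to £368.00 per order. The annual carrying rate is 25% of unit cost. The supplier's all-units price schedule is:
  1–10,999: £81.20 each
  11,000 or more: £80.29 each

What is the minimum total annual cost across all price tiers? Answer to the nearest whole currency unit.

Holding cost per unit per year at price C is H = 0.25·C.
For each price level, check whether its EOQ is feasible; otherwise the best quantity at that price is the breakpoint.
EOQ at £81.20 = 1111.9 (feasible in tier 1): TC = 34,100×£81.20 + (34,100/1111.9)×368 + (1111.9/2)×0.25×£81.20 = £2,791,491.69.
EOQ at £80.29 = 1118.2 < 11000, so use break Q=11000: TC = 34,100×£80.29 + (34,100/11000.0)×368 + (11000.0/2)×0.25×£80.29 = £2,849,428.55.
Lowest total cost among the candidates is at Q = 1111.9.

TC* ≈ £2,791,492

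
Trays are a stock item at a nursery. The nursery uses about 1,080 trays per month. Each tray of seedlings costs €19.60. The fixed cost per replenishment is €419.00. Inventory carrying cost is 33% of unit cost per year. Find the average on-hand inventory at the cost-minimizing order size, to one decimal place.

Annual demand D = 1,080 × 12 = 12,960.
Holding cost H = 0.33 × €19.60 = €6.4680 per unit per year.
EOQ = √(2DS/H) = √(2 × 12,960 × 419 / 6.468) ≈ 1295.80.
Average inventory = Q*/2 ≈ 1295.80 / 2 = 647.902.

Average inventory ≈ 647.9 trays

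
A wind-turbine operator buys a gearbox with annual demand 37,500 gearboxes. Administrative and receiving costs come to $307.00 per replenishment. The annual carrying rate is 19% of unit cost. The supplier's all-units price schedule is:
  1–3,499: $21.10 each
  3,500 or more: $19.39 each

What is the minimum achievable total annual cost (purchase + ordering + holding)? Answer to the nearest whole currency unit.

Holding cost per unit per year at price C is H = 0.19·C.
For each price level, check whether its EOQ is feasible; otherwise the best quantity at that price is the breakpoint.
EOQ at $21.10 = 2396.5 (feasible in tier 1): TC = 37,500×$21.10 + (37,500/2396.5)×307 + (2396.5/2)×0.19×$21.10 = $800,857.66.
EOQ at $19.39 = 2500.0 < 3500, so use break Q=3500: TC = 37,500×$19.39 + (37,500/3500.0)×307 + (3500.0/2)×0.19×$19.39 = $736,861.46.
Lowest total cost among the candidates is at Q = 3500.0.

TC* ≈ $736,861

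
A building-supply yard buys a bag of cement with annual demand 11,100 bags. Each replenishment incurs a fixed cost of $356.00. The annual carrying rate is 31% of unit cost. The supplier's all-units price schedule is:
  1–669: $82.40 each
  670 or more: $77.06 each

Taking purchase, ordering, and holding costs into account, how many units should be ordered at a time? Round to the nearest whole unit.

Q* ≈ 670 bags

Holding cost per unit per year at price C is H = 0.31·C.
Evaluate total cost at each tier's feasible EOQ or, if the EOQ is below the tier, at the tier's minimum quantity.
EOQ at $82.40 = 556.2 (feasible in tier 1): TC = 11,100×$82.40 + (11,100/556.2)×356 + (556.2/2)×0.31×$82.40 = $928,848.42.
EOQ at $77.06 = 575.2 < 670, so use break Q=670: TC = 11,100×$77.06 + (11,100/670.0)×356 + (670.0/2)×0.31×$77.06 = $869,266.59.
Lowest total cost is $869,266.59 at Q = 670.0.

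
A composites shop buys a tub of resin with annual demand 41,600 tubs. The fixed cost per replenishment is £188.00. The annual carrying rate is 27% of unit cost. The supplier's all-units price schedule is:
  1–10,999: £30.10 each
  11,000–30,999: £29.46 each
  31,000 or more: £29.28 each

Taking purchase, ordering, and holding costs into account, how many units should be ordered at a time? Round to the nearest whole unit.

Q* ≈ 1,387 tubs

Holding cost per unit per year at price C is H = 0.27·C.
For each price level, check whether its EOQ is feasible; otherwise the best quantity at that price is the breakpoint.
EOQ at £30.10 = 1387.3 (feasible in tier 1): TC = 41,600×£30.10 + (41,600/1387.3)×188 + (1387.3/2)×0.27×£30.10 = £1,263,434.72.
EOQ at £29.46 = 1402.3 < 11000, so use break Q=11000: TC = 41,600×£29.46 + (41,600/11000.0)×188 + (11000.0/2)×0.27×£29.46 = £1,269,995.08.
EOQ at £29.28 = 1406.6 < 31000, so use break Q=31000: TC = 41,600×£29.28 + (41,600/31000.0)×188 + (31000.0/2)×0.27×£29.28 = £1,340,837.08.
Lowest total cost is £1,263,434.72 at Q = 1387.3.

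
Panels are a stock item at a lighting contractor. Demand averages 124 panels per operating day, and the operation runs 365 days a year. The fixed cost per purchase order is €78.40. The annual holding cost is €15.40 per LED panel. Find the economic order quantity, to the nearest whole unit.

Q* ≈ 679 panels

Annual demand D = 124 × 365 = 45,260.
EOQ = √(2DS / H) = √(2 × 45,260 × 78.4 / 15.4).
= √(7,096,768 / 15.4) = √460,829.0909 ≈ 678.844.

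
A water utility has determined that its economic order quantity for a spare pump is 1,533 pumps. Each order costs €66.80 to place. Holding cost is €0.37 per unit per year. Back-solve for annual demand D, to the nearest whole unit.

Invert the EOQ relation Q*² = 2DS/H.
From Q* = √(2DS/H): D = Q*²H / (2S) = 1,533² × 0.37 / (2 × 66.8) = 6508.480.

D ≈ 6,508 pumps per year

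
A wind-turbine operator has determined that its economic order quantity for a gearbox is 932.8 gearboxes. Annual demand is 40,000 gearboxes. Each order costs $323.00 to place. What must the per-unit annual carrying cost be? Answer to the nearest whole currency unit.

H ≈ $30

Squaring Q* = √(2DS/H) gives Q*² = 2DS/H.
From Q* = √(2DS/H): H = 2DS / Q*² = 2 × 40,000 × 323 / 932.8² = 29.6972.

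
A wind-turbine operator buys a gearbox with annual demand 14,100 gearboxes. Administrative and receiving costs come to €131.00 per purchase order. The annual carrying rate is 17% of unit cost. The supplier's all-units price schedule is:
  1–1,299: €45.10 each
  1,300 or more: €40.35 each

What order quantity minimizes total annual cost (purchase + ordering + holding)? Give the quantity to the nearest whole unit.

Holding cost per unit per year at price C is H = 0.17·C.
Candidates are each tier's EOQ (if it falls in that tier) and each price-break quantity.
EOQ at €45.10 = 694.1 (feasible in tier 1): TC = 14,100×€45.10 + (14,100/694.1)×131 + (694.1/2)×0.17×€45.10 = €641,231.98.
EOQ at €40.35 = 733.9 < 1300, so use break Q=1300: TC = 14,100×€40.35 + (14,100/1300.0)×131 + (1300.0/2)×0.17×€40.35 = €574,814.52.
Lowest total cost is €574,814.52 at Q = 1300.0.

Q* ≈ 1,300 gearboxes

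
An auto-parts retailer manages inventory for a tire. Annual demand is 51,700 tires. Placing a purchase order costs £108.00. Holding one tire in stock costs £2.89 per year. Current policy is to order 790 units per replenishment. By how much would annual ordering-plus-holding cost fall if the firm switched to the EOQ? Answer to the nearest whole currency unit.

Extra cost ≈ £2,528 per year

EOQ = √(2DS/H) = √(2 × 51,700 × 108 / 2.89) ≈ 1965.73.
Cost at Q* = (D/Q*)S + (Q*/2)H = √(2DSH) ≈ £5,680.95.
Cost at Q = 790: (51,700/790)×108 + (790/2)×2.89 = £7,067.85 + £1,141.55 = £8,209.40.
Excess = £8,209.40 − £5,680.95 = £2,528.45.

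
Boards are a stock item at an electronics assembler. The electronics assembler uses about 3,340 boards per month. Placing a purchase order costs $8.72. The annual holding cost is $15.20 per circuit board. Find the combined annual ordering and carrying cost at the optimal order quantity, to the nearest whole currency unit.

Annual demand D = 3,340 × 12 = 40,080.
EOQ = √(2DS/H) = √(2 × 40,080 × 8.72 / 15.2) ≈ 214.44.
At Q*, ordering cost (D/Q*)S equals holding cost (Q*/2)H, each = √(DSH/2).
Minimum total = √(2DSH) = √(2 × 40,080 × 8.72 × 15.2) ≈ 3259.559.

TC* ≈ $3,260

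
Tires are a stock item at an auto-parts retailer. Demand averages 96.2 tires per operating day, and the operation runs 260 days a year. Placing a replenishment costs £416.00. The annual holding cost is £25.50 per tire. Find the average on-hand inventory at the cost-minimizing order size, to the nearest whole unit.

Annual demand D = 96.2 × 260 = 25,012.
The optimal lot size = √(2DS/H) = √(2 × 25,012 × 416 / 25.5) ≈ 903.37.
Average inventory = Q*/2 ≈ 903.37 / 2 = 451.685.

Average inventory ≈ 452 tires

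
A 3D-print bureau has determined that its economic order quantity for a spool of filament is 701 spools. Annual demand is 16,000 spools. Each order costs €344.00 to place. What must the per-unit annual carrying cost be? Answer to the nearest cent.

H ≈ €22.40

Invert the EOQ relation Q*² = 2DS/H.
From Q* = √(2DS/H): H = 2DS / Q*² = 2 × 16,000 × 344 / 701² = 22.4013.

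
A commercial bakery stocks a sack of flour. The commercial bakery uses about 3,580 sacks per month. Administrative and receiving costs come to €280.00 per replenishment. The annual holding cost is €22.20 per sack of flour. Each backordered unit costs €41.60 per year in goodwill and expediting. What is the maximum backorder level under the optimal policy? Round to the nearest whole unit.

S* ≈ 449 sacks

Annual demand D = 3,580 × 12 = 42,960.
With planned backorders, Q* = √(2DS/H) · √((H+B)/B).
√(2DS/H) = √(2 × 42,960 × 280 / 22.2) = 1040.997.
√((H+B)/B) = √((22.2+41.6)/41.6) = 1.2384.
Q* ≈ 1289.179.
S* = Q* · H/(H+B) = 1289.179 × 22.2/63.8 ≈ 448.586.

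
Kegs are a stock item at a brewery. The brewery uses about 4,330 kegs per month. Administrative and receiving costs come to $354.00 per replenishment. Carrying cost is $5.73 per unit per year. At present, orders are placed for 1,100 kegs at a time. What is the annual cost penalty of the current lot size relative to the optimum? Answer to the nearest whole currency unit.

Extra cost ≈ $5,354 per year

Annual demand D = 4,330 × 12 = 51,960.
EOQ = √(2DS/H) = √(2 × 51,960 × 354 / 5.73) ≈ 2533.81.
Cost at Q* = (D/Q*)S + (Q*/2)H = √(2DSH) ≈ $14,518.73.
Cost at Q = 1,100: (51,960/1,100)×354 + (1,100/2)×5.73 = $16,721.67 + $3,151.50 = $19,873.17.
Excess = $19,873.17 − $14,518.73 = $5,354.45.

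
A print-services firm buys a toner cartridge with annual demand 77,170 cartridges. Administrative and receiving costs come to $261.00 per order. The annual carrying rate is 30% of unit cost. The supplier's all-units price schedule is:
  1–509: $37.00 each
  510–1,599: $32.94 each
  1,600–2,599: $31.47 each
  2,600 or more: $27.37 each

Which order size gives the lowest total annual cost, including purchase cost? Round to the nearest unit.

Q* ≈ 2,600 cartridges

Holding cost per unit per year at price C is H = 0.30·C.
For each price level, check whether its EOQ is feasible; otherwise the best quantity at that price is the breakpoint.
Tier 1 ($37.00): EOQ = 1905.0 exceeds tier's upper bound 509, so this tier is dominated.
Tier 2 ($32.94): EOQ = 2019.0 exceeds tier's upper bound 1599, so this tier is dominated.
EOQ at $31.47 = 2065.6 (feasible in tier 3): TC = 77,170×$31.47 + (77,170/2065.6)×261 + (2065.6/2)×0.30×$31.47 = $2,448,041.42.
EOQ at $27.37 = 2214.9 < 2600, so use break Q=2600: TC = 77,170×$27.37 + (77,170/2600.0)×261 + (2600.0/2)×0.30×$27.37 = $2,130,563.88.
Lowest total cost is $2,130,563.88 at Q = 2600.0.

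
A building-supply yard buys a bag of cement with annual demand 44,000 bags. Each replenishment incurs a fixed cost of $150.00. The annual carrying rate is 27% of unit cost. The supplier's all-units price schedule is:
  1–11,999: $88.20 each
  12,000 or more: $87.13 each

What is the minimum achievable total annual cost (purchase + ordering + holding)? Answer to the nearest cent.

Holding cost per unit per year at price C is H = 0.27·C.
For each price level, check whether its EOQ is feasible; otherwise the best quantity at that price is the breakpoint.
EOQ at $88.20 = 744.5 (feasible in tier 1): TC = 44,000×$88.20 + (44,000/744.5)×150 + (744.5/2)×0.27×$88.20 = $3,898,529.77.
EOQ at $87.13 = 749.1 < 12000, so use break Q=12000: TC = 44,000×$87.13 + (44,000/12000.0)×150 + (12000.0/2)×0.27×$87.13 = $3,975,420.60.
Lowest total cost among the candidates is at Q = 744.5.

TC* ≈ $3,898,529.77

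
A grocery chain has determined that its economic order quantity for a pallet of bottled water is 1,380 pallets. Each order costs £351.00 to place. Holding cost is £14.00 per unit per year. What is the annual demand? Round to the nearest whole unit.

D ≈ 37,979 pallets per year

Squaring Q* = √(2DS/H) gives Q*² = 2DS/H.
From Q* = √(2DS/H): D = Q*²H / (2S) = 1,380² × 14 / (2 × 351) = 37979.487.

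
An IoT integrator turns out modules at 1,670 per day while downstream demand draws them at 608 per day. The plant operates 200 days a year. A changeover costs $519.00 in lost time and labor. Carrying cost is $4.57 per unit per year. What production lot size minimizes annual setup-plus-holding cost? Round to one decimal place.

Q* ≈ 6,590.3 modules

Annual demand D = 608 × 200 = 121,600.
Production build-up factor (1 − d/p) = 1 − 608/1,670 = 0.6359.
Q* = √(2DS / (H(1 − d/p))) = √(2 × 121,600 × 519 / (4.57 × 0.6359)).
= √(126,220,800 / 2.9062) ≈ 6590.272.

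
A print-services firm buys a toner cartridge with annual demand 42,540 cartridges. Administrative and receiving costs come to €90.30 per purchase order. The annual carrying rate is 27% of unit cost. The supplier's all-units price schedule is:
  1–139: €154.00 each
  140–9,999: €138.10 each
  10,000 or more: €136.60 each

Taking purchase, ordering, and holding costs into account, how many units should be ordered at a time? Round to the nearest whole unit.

Q* ≈ 454 cartridges

Holding cost per unit per year at price C is H = 0.27·C.
Candidates are each tier's EOQ (if it falls in that tier) and each price-break quantity.
Tier 1 (€154.00): EOQ = 429.8 exceeds tier's upper bound 139, so this tier is dominated.
EOQ at €138.10 = 453.9 (feasible in tier 2): TC = 42,540×€138.10 + (42,540/453.9)×90.3 + (453.9/2)×0.27×€138.10 = €5,891,699.30.
EOQ at €136.60 = 456.4 < 10000, so use break Q=10000: TC = 42,540×€136.60 + (42,540/10000.0)×90.3 + (10000.0/2)×0.27×€136.60 = €5,995,758.14.
Lowest total cost is €5,891,699.30 at Q = 453.9.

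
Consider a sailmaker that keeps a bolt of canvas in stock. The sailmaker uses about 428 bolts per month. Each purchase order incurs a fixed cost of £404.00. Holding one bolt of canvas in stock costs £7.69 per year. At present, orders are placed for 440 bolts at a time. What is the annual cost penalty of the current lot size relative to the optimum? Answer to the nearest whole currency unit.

Annual demand D = 428 × 12 = 5,136.
EOQ = √(2DS/H) = √(2 × 5,136 × 404 / 7.69) ≈ 734.61.
Cost at Q* = (D/Q*)S + (Q*/2)H = √(2DSH) ≈ £5,649.13.
Cost at Q = 440: (5,136/440)×404 + (440/2)×7.69 = £4,715.78 + £1,691.80 = £6,407.58.
Excess = £6,407.58 − £5,649.13 = £758.45.

Extra cost ≈ £758 per year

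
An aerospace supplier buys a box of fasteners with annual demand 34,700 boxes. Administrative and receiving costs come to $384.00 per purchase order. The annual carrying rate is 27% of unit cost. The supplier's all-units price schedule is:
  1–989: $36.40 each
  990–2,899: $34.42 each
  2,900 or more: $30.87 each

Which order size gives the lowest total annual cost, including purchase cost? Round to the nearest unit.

Q* ≈ 2,900 boxes

Holding cost per unit per year at price C is H = 0.27·C.
For each price level, check whether its EOQ is feasible; otherwise the best quantity at that price is the breakpoint.
Tier 1 ($36.40): EOQ = 1646.7 exceeds tier's upper bound 989, so this tier is dominated.
EOQ at $34.42 = 1693.4 (feasible in tier 2): TC = 34,700×$34.42 + (34,700/1693.4)×384 + (1693.4/2)×0.27×$34.42 = $1,210,111.39.
EOQ at $30.87 = 1788.1 < 2900, so use break Q=2900: TC = 34,700×$30.87 + (34,700/2900.0)×384 + (2900.0/2)×0.27×$30.87 = $1,087,869.36.
Lowest total cost is $1,087,869.36 at Q = 2900.0.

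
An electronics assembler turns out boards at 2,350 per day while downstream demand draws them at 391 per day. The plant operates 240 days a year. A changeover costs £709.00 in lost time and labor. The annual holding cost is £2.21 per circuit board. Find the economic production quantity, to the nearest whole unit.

Q* ≈ 8,499 boards

Annual demand D = 391 × 240 = 93,840.
Production build-up factor (1 − d/p) = 1 − 391/2,350 = 0.8336.
Q* = √(2DS / (H(1 − d/p))) = √(2 × 93,840 × 709 / (2.21 × 0.8336)).
= √(133,065,120 / 1.8423) ≈ 8498.704.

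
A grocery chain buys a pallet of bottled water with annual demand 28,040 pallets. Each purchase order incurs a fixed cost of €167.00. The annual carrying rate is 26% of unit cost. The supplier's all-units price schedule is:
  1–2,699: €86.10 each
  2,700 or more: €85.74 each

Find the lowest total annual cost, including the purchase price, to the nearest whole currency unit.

Holding cost per unit per year at price C is H = 0.26·C.
Evaluate total cost at each tier's feasible EOQ or, if the EOQ is below the tier, at the tier's minimum quantity.
EOQ at €86.10 = 646.8 (feasible in tier 1): TC = 28,040×€86.10 + (28,040/646.8)×167 + (646.8/2)×0.26×€86.10 = €2,428,723.40.
EOQ at €85.74 = 648.2 < 2700, so use break Q=2700: TC = 28,040×€85.74 + (28,040/2700.0)×167 + (2700.0/2)×0.26×€85.74 = €2,435,978.67.
Lowest total cost among the candidates is at Q = 646.8.

TC* ≈ €2,428,723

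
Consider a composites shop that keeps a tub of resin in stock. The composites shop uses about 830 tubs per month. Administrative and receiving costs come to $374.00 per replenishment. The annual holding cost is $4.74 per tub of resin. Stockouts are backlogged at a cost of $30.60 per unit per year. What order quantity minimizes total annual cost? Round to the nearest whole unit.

Q* ≈ 1,347 tubs

Annual demand D = 830 × 12 = 9,960.
With planned backorders, Q* = √(2DS/H) · √((H+B)/B).
√(2DS/H) = √(2 × 9,960 × 374 / 4.74) = 1253.693.
√((H+B)/B) = √((4.74+30.6)/30.6) = 1.0747.
Q* ≈ 1347.299.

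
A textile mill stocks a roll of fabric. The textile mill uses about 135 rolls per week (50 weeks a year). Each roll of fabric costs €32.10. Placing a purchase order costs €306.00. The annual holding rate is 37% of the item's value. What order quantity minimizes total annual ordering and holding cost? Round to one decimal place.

Annual demand D = 135 × 50 = 6,750.
Holding cost H = 0.37 × €32.10 = €11.8770 per unit per year.
EOQ = √(2DS / H) = √(2 × 6,750 × 306 / 11.877).
= √(4,131,000 / 11.877) = √347,815.1048 ≈ 589.759.

Q* ≈ 589.8 rolls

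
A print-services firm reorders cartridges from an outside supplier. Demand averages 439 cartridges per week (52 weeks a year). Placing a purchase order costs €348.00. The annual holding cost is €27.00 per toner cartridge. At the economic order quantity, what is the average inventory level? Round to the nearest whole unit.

Average inventory ≈ 384 cartridges

Annual demand D = 439 × 52 = 22,828.
EOQ = √(2DS/H) = √(2 × 22,828 × 348 / 27) ≈ 767.11.
Average inventory = Q*/2 ≈ 767.11 / 2 = 383.554.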